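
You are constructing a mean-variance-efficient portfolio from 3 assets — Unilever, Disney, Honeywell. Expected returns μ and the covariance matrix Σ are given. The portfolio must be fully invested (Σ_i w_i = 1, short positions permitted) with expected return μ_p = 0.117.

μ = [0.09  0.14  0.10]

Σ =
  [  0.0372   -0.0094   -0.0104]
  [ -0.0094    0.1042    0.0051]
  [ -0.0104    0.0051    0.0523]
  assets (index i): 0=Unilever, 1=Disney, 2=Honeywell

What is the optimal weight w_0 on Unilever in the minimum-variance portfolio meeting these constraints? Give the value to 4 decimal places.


x=Σ⁻¹μ = [3.4950  1.5386  2.4570]
y=Σ⁻¹𝟙 = [36.9141  11.6877  25.3212]
a=μᵀx=0.775660  b=𝟙ᵀx=7.490664  c=𝟙ᵀy=73.922982  D=ac−b²=1.229066
λ₁=(c·0.117−b)/D = (73.922982·0.117−7.490664)/1.229066 = 0.942443
λ₂=(a−b·0.117)/D = (0.775660−7.490664·0.117)/1.229066 = -0.081971
w* = 0.942443·x + -0.081971·y:
  w_0 = 0.942443·3.4950 + -0.081971·36.9141 = 0.2680  (Unilever)
  w_1 = 0.942443·1.5386 + -0.081971·11.6877 = 0.4920  (Disney)
  w_2 = 0.942443·2.4570 + -0.081971·25.3212 = 0.2400  (Honeywell)
Σw_i=1.0000  μᵀw=0.1170
σ²=wᵀΣw=λ₁·μ_p+λ₂ = 0.942443·0.117 + -0.081971 = 0.028295 ≈ 0.0283

0.2680


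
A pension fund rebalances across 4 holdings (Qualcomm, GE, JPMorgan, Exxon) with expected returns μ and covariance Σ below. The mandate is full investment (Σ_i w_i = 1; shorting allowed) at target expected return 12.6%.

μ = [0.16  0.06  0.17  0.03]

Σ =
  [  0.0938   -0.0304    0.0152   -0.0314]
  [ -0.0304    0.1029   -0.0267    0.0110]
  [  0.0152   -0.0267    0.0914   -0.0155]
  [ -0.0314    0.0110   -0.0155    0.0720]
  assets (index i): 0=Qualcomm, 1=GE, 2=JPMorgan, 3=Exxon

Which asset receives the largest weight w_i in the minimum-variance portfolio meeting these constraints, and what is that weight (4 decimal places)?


JPMorgan (0.3347)

x=Σ⁻¹μ = [2.4716  1.7110  2.2396  1.7153]
y=Σ⁻¹𝟙 = [21.8980  17.9116  16.6503  24.2868]
a=μᵀx=0.930312  b=𝟙ᵀx=8.137536  c=𝟙ᵀy=80.746754  D=ac−b²=8.900151
λ₁=(c·0.126−b)/D = (80.746754·0.126−8.137536)/8.900151 = 0.228823
λ₂=(a−b·0.126)/D = (0.930312−8.137536·0.126)/8.900151 = -0.010676
w* = 0.228823·x + -0.010676·y:
  w_0 = 0.228823·2.4716 + -0.010676·21.8980 = 0.3318  (Qualcomm)
  w_1 = 0.228823·1.7110 + -0.010676·17.9116 = 0.2003  (GE)
  w_2 = 0.228823·2.2396 + -0.010676·16.6503 = 0.3347  (JPMorgan)
  w_3 = 0.228823·1.7153 + -0.010676·24.2868 = 0.1332  (Exxon)
Σw_i=1.0000  μᵀw=0.1260
σ²=wᵀΣw=λ₁·μ_p+λ₂ = 0.228823·0.126 + -0.010676 = 0.018156 ≈ 0.0182


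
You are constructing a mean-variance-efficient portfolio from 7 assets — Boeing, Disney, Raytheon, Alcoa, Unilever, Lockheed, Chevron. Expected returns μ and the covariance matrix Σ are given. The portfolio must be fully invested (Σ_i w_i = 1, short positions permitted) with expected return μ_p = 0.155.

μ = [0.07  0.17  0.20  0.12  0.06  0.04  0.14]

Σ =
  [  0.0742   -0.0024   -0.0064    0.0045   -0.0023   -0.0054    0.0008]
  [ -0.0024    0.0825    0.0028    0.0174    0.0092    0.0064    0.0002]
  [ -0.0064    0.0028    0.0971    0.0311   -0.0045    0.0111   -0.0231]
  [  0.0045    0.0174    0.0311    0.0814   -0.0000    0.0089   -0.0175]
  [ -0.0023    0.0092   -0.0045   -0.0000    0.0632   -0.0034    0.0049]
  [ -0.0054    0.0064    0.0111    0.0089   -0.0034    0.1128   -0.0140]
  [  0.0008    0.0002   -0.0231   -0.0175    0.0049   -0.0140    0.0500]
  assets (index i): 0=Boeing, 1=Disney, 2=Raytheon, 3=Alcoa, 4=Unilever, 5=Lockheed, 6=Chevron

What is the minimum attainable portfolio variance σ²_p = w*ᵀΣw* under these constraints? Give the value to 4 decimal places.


g=Σ⁻¹μ = [1.2023  1.6938  2.8474  0.8618  0.6311  0.5431  4.4813]
h=Σ⁻¹𝟙 = [15.3439  7.4334  14.9116  9.7434  14.5066  11.3226  31.7728]
a=μᵀg=1.731975  b=𝟙ᵀg=12.260780  c=𝟙ᵀh=105.034344  D=ac−b²=31.590115
λ₁=(c·0.155−b)/D = (105.034344·0.155−12.260780)/31.590115 = 0.127241
λ₂=(a−b·0.155)/D = (1.731975−12.260780·0.155)/31.590115 = -0.005332
w* = 0.127241·g + -0.005332·h:
  w_0 = 0.127241·1.2023 + -0.005332·15.3439 = 0.0712  (Boeing)
  w_1 = 0.127241·1.6938 + -0.005332·7.4334 = 0.1759  (Disney)
  w_2 = 0.127241·2.8474 + -0.005332·14.9116 = 0.2828  (Raytheon)
  w_3 = 0.127241·0.8618 + -0.005332·9.7434 = 0.0577  (Alcoa)
  w_4 = 0.127241·0.6311 + -0.005332·14.5066 = 0.0029  (Unilever)
  w_5 = 0.127241·0.5431 + -0.005332·11.3226 = 0.0087  (Lockheed)
  w_6 = 0.127241·4.4813 + -0.005332·31.7728 = 0.4008  (Chevron)
Σw_i=1.0000  μᵀw=0.1550
σ²=wᵀΣw=λ₁·μ_p+λ₂ = 0.127241·0.155 + -0.005332 = 0.014390 ≈ 0.0144

0.0144


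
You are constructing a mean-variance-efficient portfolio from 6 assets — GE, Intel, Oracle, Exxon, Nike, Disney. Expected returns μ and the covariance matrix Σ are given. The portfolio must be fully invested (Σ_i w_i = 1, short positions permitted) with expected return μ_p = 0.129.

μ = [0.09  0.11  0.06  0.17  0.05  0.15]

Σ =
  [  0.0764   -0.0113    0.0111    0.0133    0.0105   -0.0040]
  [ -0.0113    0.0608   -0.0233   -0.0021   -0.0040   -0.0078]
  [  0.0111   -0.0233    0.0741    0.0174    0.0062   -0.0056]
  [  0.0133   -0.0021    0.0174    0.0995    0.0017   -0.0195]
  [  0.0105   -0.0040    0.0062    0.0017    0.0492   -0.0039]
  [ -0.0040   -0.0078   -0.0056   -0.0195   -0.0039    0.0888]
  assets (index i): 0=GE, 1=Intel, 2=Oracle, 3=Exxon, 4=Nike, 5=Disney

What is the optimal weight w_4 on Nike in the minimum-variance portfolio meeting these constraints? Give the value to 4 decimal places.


0.0285

u=Σ⁻¹μ = [1.1005  2.9430  1.2349  1.8870  1.0007  2.5335]
v=Σ⁻¹𝟙 = [11.5101  29.7098  18.7633  9.1412  19.0638  18.4173]
a=μᵀu=1.247718  b=𝟙ᵀu=10.699572  c=𝟙ᵀv=106.605446  D=ac−b²=18.532649
λ₁=(c·0.129−b)/D = (106.605446·0.129−10.699572)/18.532649 = 0.164711
λ₂=(a−b·0.129)/D = (1.247718−10.699572·0.129)/18.532649 = -0.007151
w* = 0.164711·u + -0.007151·v:
  w_0 = 0.164711·1.1005 + -0.007151·11.5101 = 0.0990  (GE)
  w_1 = 0.164711·2.9430 + -0.007151·29.7098 = 0.2723  (Intel)
  w_2 = 0.164711·1.2349 + -0.007151·18.7633 = 0.0692  (Oracle)
  w_3 = 0.164711·1.8870 + -0.007151·9.1412 = 0.2454  (Exxon)
  w_4 = 0.164711·1.0007 + -0.007151·19.0638 = 0.0285  (Nike)
  w_5 = 0.164711·2.5335 + -0.007151·18.4173 = 0.2856  (Disney)
Σw_i=1.0000  μᵀw=0.1290
σ²=wᵀΣw=λ₁·μ_p+λ₂ = 0.164711·0.129 + -0.007151 = 0.014097 ≈ 0.0141


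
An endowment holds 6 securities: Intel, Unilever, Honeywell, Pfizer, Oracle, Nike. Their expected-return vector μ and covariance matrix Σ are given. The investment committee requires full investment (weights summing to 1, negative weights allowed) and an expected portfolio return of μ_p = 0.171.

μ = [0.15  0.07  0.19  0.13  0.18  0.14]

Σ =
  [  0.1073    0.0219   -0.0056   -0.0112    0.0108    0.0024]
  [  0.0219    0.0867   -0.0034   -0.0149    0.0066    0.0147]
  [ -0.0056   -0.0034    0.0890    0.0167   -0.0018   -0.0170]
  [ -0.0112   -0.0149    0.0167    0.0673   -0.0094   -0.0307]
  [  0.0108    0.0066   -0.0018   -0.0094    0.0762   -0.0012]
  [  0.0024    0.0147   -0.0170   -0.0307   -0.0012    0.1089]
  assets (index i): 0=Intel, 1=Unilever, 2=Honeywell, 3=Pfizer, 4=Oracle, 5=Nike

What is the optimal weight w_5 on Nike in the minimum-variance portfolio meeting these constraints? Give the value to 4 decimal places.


p=Σ⁻¹μ = [1.4346  0.4677  2.1613  3.2269  2.6063  2.4666]
q=Σ⁻¹𝟙 = [8.6117  10.2264  10.8609  25.5125  14.6832  16.6620]
a=μᵀp=1.892544  b=𝟙ᵀp=12.363465  c=𝟙ᵀq=86.556751  D=ac−b²=10.957215
λ₁=(c·0.171−b)/D = (86.556751·0.171−12.363465)/10.957215 = 0.222478
λ₂=(a−b·0.171)/D = (1.892544−12.363465·0.171)/10.957215 = -0.020225
w* = 0.222478·p + -0.020225·q:
  w_0 = 0.222478·1.4346 + -0.020225·8.6117 = 0.1450  (Intel)
  w_1 = 0.222478·0.4677 + -0.020225·10.2264 = -0.1028  (Unilever)
  w_2 = 0.222478·2.1613 + -0.020225·10.8609 = 0.2612  (Honeywell)
  w_3 = 0.222478·3.2269 + -0.020225·25.5125 = 0.2019  (Pfizer)
  w_4 = 0.222478·2.6063 + -0.020225·14.6832 = 0.2829  (Oracle)
  w_5 = 0.222478·2.4666 + -0.020225·16.6620 = 0.2118  (Nike)
Σw_i=1.0000  μᵀw=0.1710
σ²=wᵀΣw=λ₁·μ_p+λ₂ = 0.222478·0.171 + -0.020225 = 0.017819 ≈ 0.0178

0.2118


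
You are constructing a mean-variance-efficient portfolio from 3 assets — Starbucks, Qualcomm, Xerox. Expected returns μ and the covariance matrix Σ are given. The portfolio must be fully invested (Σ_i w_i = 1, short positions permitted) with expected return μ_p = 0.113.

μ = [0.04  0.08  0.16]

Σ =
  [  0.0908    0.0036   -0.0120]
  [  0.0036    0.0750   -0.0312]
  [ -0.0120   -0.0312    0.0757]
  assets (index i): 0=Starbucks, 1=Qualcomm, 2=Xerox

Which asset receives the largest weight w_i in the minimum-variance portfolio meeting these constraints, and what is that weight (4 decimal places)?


Xerox (0.4839)

p=Σ⁻¹μ = [0.7711  2.3653  3.2107]
q=Σ⁻¹𝟙 = [13.3805  23.0148  24.8168]
a=μᵀp=0.733781  b=𝟙ᵀp=6.347089  c=𝟙ᵀq=61.212087  D=ac−b²=4.630717
λ₁=(c·0.113−b)/D = (61.212087·0.113−6.347089)/4.630717 = 0.123065
λ₂=(a−b·0.113)/D = (0.733781−6.347089·0.113)/4.630717 = 0.003576
w* = 0.123065·p + 0.003576·q:
  w_0 = 0.123065·0.7711 + 0.003576·13.3805 = 0.1427  (Starbucks)
  w_1 = 0.123065·2.3653 + 0.003576·23.0148 = 0.3734  (Qualcomm)
  w_2 = 0.123065·3.2107 + 0.003576·24.8168 = 0.4839  (Xerox)
Σw_i=1.0000  μᵀw=0.1130
σ²=wᵀΣw=λ₁·μ_p+λ₂ = 0.123065·0.113 + 0.003576 = 0.017482 ≈ 0.0175


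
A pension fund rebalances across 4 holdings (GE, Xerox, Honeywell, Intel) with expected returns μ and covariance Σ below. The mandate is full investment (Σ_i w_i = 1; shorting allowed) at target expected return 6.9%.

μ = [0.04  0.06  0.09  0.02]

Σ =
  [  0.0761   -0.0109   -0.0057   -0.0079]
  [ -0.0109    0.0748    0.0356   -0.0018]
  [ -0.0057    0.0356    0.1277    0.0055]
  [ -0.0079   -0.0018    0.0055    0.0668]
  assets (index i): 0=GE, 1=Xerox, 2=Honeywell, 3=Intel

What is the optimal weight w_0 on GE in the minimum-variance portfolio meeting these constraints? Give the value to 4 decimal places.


0.2890

g=Σ⁻¹μ = [0.6968  0.6564  0.5376  0.3552]
h=Σ⁻¹𝟙 = [17.2746  14.4742  3.8309  17.0876]
a=μᵀg=0.122741  b=𝟙ᵀg=2.245968  c=𝟙ᵀh=52.667313  D=ac−b²=1.420086
λ₁=(c·0.069−b)/D = (52.667313·0.069−2.245968)/1.420086 = 0.977460
λ₂=(a−b·0.069)/D = (0.122741−2.245968·0.069)/1.420086 = -0.022696
w* = 0.977460·g + -0.022696·h:
  w_0 = 0.977460·0.6968 + -0.022696·17.2746 = 0.2890  (GE)
  w_1 = 0.977460·0.6564 + -0.022696·14.4742 = 0.3131  (Xerox)
  w_2 = 0.977460·0.5376 + -0.022696·3.8309 = 0.4385  (Honeywell)
  w_3 = 0.977460·0.3552 + -0.022696·17.0876 = -0.0406  (Intel)
Σw_i=1.0000  μᵀw=0.0690
σ²=wᵀΣw=λ₁·μ_p+λ₂ = 0.977460·0.069 + -0.022696 = 0.044749 ≈ 0.0447


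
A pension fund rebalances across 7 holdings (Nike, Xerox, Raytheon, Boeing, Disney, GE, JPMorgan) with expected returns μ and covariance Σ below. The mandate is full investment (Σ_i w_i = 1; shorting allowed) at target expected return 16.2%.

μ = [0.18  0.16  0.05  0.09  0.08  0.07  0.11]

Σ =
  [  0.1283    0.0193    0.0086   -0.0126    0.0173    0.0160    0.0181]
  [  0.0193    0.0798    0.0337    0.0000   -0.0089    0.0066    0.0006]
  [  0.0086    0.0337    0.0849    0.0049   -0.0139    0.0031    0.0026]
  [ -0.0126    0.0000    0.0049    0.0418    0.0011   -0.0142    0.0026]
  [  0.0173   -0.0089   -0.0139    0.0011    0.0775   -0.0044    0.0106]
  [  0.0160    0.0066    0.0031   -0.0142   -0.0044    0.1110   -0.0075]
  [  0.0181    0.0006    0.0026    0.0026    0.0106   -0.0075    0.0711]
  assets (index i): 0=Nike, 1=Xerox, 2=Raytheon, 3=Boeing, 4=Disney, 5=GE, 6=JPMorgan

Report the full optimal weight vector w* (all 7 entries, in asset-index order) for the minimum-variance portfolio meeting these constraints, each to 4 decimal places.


0.2728  0.4751  -0.2861  0.3512  0.0006  0.0243  0.1621

p=Σ⁻¹μ = [1.0274  1.9246  -0.3678  2.6960  0.8095  0.8332  1.1514]
q=Σ⁻¹𝟙 = [3.7357  8.7228  7.7336  27.3536  13.2620  12.5109  11.0995]
a=μᵀp=0.966851  b=𝟙ᵀp=8.074251  c=𝟙ᵀq=84.418139  D=ac−b²=16.426254
λ₁=(c·0.162−b)/D = (84.418139·0.162−8.074251)/16.426254 = 0.341008
λ₂=(a−b·0.162)/D = (0.966851−8.074251·0.162)/16.426254 = -0.020770
w* = 0.341008·p + -0.020770·q:
  w_0 = 0.341008·1.0274 + -0.020770·3.7357 = 0.2728  (Nike)
  w_1 = 0.341008·1.9246 + -0.020770·8.7228 = 0.4751  (Xerox)
  w_2 = 0.341008·-0.3678 + -0.020770·7.7336 = -0.2861  (Raytheon)
  w_3 = 0.341008·2.6960 + -0.020770·27.3536 = 0.3512  (Boeing)
  w_4 = 0.341008·0.8095 + -0.020770·13.2620 = 0.0006  (Disney)
  w_5 = 0.341008·0.8332 + -0.020770·12.5109 = 0.0243  (GE)
  w_6 = 0.341008·1.1514 + -0.020770·11.0995 = 0.1621  (JPMorgan)
Σw_i=1.0000  μᵀw=0.1620
σ²=wᵀΣw=λ₁·μ_p+λ₂ = 0.341008·0.162 + -0.020770 = 0.034473 ≈ 0.0345


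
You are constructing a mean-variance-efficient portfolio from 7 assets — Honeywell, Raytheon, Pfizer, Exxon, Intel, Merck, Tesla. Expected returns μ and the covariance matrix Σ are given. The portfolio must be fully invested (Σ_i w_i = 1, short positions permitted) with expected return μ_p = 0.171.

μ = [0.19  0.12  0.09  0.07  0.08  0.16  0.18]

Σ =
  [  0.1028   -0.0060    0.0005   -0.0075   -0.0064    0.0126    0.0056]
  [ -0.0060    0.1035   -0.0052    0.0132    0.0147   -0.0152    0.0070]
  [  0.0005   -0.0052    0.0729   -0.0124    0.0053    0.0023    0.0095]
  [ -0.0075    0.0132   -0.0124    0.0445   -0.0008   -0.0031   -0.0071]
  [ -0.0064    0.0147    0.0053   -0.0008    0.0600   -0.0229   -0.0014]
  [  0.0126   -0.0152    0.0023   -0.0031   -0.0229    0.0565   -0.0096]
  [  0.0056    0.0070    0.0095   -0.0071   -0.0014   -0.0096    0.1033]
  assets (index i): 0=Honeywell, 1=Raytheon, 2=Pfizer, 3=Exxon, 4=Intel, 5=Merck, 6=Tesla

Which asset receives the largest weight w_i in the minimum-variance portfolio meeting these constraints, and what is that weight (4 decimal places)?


x=Σ⁻¹μ = [1.6186  1.0766  1.1071  2.5280  2.9016  4.3871  2.1008]
y=Σ⁻¹𝟙 = [9.4201  6.9141  14.7176  30.8711  27.5635  31.9011  12.8079]
a=μᵀx=2.025530  b=𝟙ᵀx=15.719748  c=𝟙ᵀy=134.195361  D=ac−b²=24.706205
λ₁=(c·0.171−b)/D = (134.195361·0.171−15.719748)/24.706205 = 0.292544
λ₂=(a−b·0.171)/D = (2.025530−15.719748·0.171)/24.706205 = -0.026817
w* = 0.292544·x + -0.026817·y:
  w_0 = 0.292544·1.6186 + -0.026817·9.4201 = 0.2209  (Honeywell)
  w_1 = 0.292544·1.0766 + -0.026817·6.9141 = 0.1295  (Raytheon)
  w_2 = 0.292544·1.1071 + -0.026817·14.7176 = -0.0708  (Pfizer)
  w_3 = 0.292544·2.5280 + -0.026817·30.8711 = -0.0883  (Exxon)
  w_4 = 0.292544·2.9016 + -0.026817·27.5635 = 0.1097  (Intel)
  w_5 = 0.292544·4.3871 + -0.026817·31.9011 = 0.4279  (Merck)
  w_6 = 0.292544·2.1008 + -0.026817·12.8079 = 0.2711  (Tesla)
Σw_i=1.0000  μᵀw=0.1710
σ²=wᵀΣw=λ₁·μ_p+λ₂ = 0.292544·0.171 + -0.026817 = 0.023208 ≈ 0.0232

Merck (0.4279)


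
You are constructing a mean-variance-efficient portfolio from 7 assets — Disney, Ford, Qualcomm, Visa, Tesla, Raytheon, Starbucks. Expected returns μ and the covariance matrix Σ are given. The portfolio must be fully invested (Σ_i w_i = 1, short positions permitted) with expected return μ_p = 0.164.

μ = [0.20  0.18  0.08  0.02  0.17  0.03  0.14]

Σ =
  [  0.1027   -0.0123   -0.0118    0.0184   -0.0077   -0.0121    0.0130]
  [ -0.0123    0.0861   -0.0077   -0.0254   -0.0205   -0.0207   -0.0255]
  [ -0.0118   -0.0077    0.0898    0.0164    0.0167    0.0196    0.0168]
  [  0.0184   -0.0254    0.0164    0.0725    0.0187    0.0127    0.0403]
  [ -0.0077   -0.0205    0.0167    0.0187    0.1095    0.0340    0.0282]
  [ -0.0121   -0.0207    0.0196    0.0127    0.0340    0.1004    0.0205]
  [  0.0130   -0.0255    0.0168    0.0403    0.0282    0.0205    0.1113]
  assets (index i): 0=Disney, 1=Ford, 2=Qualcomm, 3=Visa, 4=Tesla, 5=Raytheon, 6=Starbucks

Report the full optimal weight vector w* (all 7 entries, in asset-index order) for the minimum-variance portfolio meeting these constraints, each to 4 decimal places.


u=Σ⁻¹μ = [2.5898  3.2321  0.9885  -0.7193  1.8988  0.2718  1.2760]
v=Σ⁻¹𝟙 = [12.6919  22.5977  8.5632  10.8634  7.0173  9.9416  3.8445]
a=μᵀu=1.674031  b=𝟙ᵀu=9.537716  c=𝟙ᵀv=75.519642  D=ac−b²=35.454163
λ₁=(c·0.164−b)/D = (75.519642·0.164−9.537716)/35.454163 = 0.080315
λ₂=(a−b·0.164)/D = (1.674031−9.537716·0.164)/35.454163 = 0.003098
w* = 0.080315·u + 0.003098·v:
  w_0 = 0.080315·2.5898 + 0.003098·12.6919 = 0.2473  (Disney)
  w_1 = 0.080315·3.2321 + 0.003098·22.5977 = 0.3296  (Ford)
  w_2 = 0.080315·0.9885 + 0.003098·8.5632 = 0.1059  (Qualcomm)
  w_3 = 0.080315·-0.7193 + 0.003098·10.8634 = -0.0241  (Visa)
  w_4 = 0.080315·1.8988 + 0.003098·7.0173 = 0.1742  (Tesla)
  w_5 = 0.080315·0.2718 + 0.003098·9.9416 = 0.0526  (Raytheon)
  w_6 = 0.080315·1.2760 + 0.003098·3.8445 = 0.1144  (Starbucks)
Σw_i=1.0000  μᵀw=0.1640
σ²=wᵀΣw=λ₁·μ_p+λ₂ = 0.080315·0.164 + 0.003098 = 0.016270 ≈ 0.0163

0.2473  0.3296  0.1059  -0.0241  0.1742  0.0526  0.1144


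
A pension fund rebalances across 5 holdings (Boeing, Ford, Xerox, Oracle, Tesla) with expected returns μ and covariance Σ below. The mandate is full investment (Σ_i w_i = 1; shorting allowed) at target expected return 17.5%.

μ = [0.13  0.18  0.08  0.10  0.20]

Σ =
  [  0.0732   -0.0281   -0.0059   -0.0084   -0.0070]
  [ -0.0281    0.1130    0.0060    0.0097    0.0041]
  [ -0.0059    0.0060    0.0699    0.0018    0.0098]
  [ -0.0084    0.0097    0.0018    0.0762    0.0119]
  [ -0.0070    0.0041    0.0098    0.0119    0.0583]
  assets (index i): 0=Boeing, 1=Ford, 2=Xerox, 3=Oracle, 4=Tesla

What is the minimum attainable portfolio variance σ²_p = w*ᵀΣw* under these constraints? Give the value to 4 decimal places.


x=Σ⁻¹μ = [3.0669  2.1231  0.7290  0.8389  3.3557]
y=Σ⁻¹𝟙 = [22.0521  12.1462  12.8032  11.4479  14.4574]
a=μᵀx=1.594203  b=𝟙ᵀx=10.113607  c=𝟙ᵀy=72.906740  D=ac−b²=13.943062
λ₁=(c·0.175−b)/D = (72.906740·0.175−10.113607)/13.943062 = 0.189705
λ₂=(a−b·0.175)/D = (1.594203−10.113607·0.175)/13.943062 = -0.012600
w* = 0.189705·x + -0.012600·y:
  w_0 = 0.189705·3.0669 + -0.012600·22.0521 = 0.3040  (Boeing)
  w_1 = 0.189705·2.1231 + -0.012600·12.1462 = 0.2497  (Ford)
  w_2 = 0.189705·0.7290 + -0.012600·12.8032 = -0.0230  (Xerox)
  w_3 = 0.189705·0.8389 + -0.012600·11.4479 = 0.0149  (Oracle)
  w_4 = 0.189705·3.3557 + -0.012600·14.4574 = 0.4544  (Tesla)
Σw_i=1.0000  μᵀw=0.1750
σ²=wᵀΣw=λ₁·μ_p+λ₂ = 0.189705·0.175 + -0.012600 = 0.020599 ≈ 0.0206

0.0206


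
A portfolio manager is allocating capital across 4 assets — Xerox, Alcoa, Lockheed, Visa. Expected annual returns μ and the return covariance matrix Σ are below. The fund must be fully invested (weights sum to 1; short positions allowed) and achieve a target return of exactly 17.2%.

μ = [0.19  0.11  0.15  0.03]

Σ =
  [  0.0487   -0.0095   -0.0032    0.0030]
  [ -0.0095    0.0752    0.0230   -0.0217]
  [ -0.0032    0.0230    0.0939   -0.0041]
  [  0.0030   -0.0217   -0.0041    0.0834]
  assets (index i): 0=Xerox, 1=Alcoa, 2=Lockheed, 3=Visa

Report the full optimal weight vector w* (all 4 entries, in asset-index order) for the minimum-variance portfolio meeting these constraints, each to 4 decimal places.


x=Σ⁻¹μ = [4.2968  1.8122  1.3324  0.7422]
y=Σ⁻¹𝟙 = [23.6702  18.6912  7.5931  16.3755]
a=μᵀx=1.237858  b=𝟙ᵀx=8.183584  c=𝟙ᵀy=66.329913  D=ac−b²=15.135966
λ₁=(c·0.172−b)/D = (66.329913·0.172−8.183584)/15.135966 = 0.213079
λ₂=(a−b·0.172)/D = (1.237858−8.183584·0.172)/15.135966 = -0.011213
w* = 0.213079·x + -0.011213·y:
  w_0 = 0.213079·4.2968 + -0.011213·23.6702 = 0.6501  (Xerox)
  w_1 = 0.213079·1.8122 + -0.011213·18.6912 = 0.1766  (Alcoa)
  w_2 = 0.213079·1.3324 + -0.011213·7.5931 = 0.1988  (Lockheed)
  w_3 = 0.213079·0.7422 + -0.011213·16.3755 = -0.0255  (Visa)
Σw_i=1.0000  μᵀw=0.1720
σ²=wᵀΣw=λ₁·μ_p+λ₂ = 0.213079·0.172 + -0.011213 = 0.025437 ≈ 0.0254

0.6501  0.1766  0.1988  -0.0255


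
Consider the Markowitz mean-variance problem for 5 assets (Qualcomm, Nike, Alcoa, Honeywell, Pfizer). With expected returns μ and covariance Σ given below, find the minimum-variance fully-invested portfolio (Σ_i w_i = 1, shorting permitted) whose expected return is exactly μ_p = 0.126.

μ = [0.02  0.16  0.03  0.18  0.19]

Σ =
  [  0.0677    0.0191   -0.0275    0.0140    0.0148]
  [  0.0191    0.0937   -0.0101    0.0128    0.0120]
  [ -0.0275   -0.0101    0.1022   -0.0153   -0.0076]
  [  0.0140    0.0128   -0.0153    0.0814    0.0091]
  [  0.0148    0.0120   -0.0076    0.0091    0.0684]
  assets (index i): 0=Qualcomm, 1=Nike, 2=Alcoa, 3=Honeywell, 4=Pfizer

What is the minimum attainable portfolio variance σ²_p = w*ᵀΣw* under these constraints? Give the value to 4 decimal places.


u=Σ⁻¹μ = [-0.7577  1.3447  0.7066  1.9812  2.5207]
v=Σ⁻¹𝟙 = [15.2718  6.5717  16.9236  10.6176  10.6303]
a=μᵀu=1.056752  b=𝟙ᵀu=5.795544  c=𝟙ᵀv=60.015031  D=ac−b²=29.832690
λ₁=(c·0.126−b)/D = (60.015031·0.126−5.795544)/29.832690 = 0.059209
λ₂=(a−b·0.126)/D = (1.056752−5.795544·0.126)/29.832690 = 0.010945
w* = 0.059209·u + 0.010945·v:
  w_0 = 0.059209·-0.7577 + 0.010945·15.2718 = 0.1223  (Qualcomm)
  w_1 = 0.059209·1.3447 + 0.010945·6.5717 = 0.1515  (Nike)
  w_2 = 0.059209·0.7066 + 0.010945·16.9236 = 0.2271  (Alcoa)
  w_3 = 0.059209·1.9812 + 0.010945·10.6176 = 0.2335  (Honeywell)
  w_4 = 0.059209·2.5207 + 0.010945·10.6303 = 0.2656  (Pfizer)
Σw_i=1.0000  μᵀw=0.1260
σ²=wᵀΣw=λ₁·μ_p+λ₂ = 0.059209·0.126 + 0.010945 = 0.018405 ≈ 0.0184

0.0184


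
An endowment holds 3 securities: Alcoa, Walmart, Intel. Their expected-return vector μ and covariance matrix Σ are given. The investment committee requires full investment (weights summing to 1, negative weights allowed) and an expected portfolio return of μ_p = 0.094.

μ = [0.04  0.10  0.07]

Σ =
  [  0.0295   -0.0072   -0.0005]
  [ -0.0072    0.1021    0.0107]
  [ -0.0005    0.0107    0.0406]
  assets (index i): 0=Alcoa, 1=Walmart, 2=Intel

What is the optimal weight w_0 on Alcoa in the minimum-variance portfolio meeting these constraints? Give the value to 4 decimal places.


-0.1868

x=Σ⁻¹μ = [1.6098  0.9360  1.4973]
y=Σ⁻¹𝟙 = [36.7273  10.0327  22.4388]
a=μᵀx=0.262804  b=𝟙ᵀx=4.043077  c=𝟙ᵀy=69.198775  D=ac−b²=1.839210
λ₁=(c·0.094−b)/D = (69.198775·0.094−4.043077)/1.839210 = 1.338405
λ₂=(a−b·0.094)/D = (0.262804−4.043077·0.094)/1.839210 = -0.063748
w* = 1.338405·x + -0.063748·y:
  w_0 = 1.338405·1.6098 + -0.063748·36.7273 = -0.1868  (Alcoa)
  w_1 = 1.338405·0.9360 + -0.063748·10.0327 = 0.6132  (Walmart)
  w_2 = 1.338405·1.4973 + -0.063748·22.4388 = 0.5735  (Intel)
Σw_i=1.0000  μᵀw=0.0940
σ²=wᵀΣw=λ₁·μ_p+λ₂ = 1.338405·0.094 + -0.063748 = 0.062062 ≈ 0.0621


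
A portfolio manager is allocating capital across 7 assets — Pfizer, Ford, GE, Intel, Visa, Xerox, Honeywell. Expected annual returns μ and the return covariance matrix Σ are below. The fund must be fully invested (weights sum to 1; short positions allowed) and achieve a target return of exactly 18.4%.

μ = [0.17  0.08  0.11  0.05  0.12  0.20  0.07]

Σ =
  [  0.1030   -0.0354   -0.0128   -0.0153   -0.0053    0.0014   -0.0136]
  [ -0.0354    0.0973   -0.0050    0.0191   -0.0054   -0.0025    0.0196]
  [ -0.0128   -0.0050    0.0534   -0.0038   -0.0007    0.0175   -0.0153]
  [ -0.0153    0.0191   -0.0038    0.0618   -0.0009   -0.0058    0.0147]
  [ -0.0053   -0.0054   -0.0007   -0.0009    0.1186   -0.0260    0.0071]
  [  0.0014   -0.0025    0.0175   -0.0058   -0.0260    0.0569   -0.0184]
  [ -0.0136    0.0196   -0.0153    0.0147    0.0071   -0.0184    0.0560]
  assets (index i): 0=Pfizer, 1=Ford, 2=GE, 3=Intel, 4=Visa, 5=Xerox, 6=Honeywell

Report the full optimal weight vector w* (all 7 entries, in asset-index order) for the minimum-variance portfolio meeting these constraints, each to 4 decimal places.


0.2067  0.0600  -0.0591  -0.1419  0.1989  0.6331  0.1021

p=Σ⁻¹μ = [3.0543  1.4586  2.3422  0.9868  2.1155  4.8853  3.1991]
q=Σ⁻¹𝟙 = [24.0111  12.9081  26.5193  15.5302  14.5558  27.1399  29.4113]
a=μᵀp=2.397738  b=𝟙ᵀp=18.041648  c=𝟙ᵀq=150.075759  D=ac−b²=34.341291
λ₁=(c·0.184−b)/D = (150.075759·0.184−18.041648)/34.341291 = 0.278740
λ₂=(a−b·0.184)/D = (2.397738−18.041648·0.184)/34.341291 = -0.026846
w* = 0.278740·p + -0.026846·q:
  w_0 = 0.278740·3.0543 + -0.026846·24.0111 = 0.2067  (Pfizer)
  w_1 = 0.278740·1.4586 + -0.026846·12.9081 = 0.0600  (Ford)
  w_2 = 0.278740·2.3422 + -0.026846·26.5193 = -0.0591  (GE)
  w_3 = 0.278740·0.9868 + -0.026846·15.5302 = -0.1419  (Intel)
  w_4 = 0.278740·2.1155 + -0.026846·14.5558 = 0.1989  (Visa)
  w_5 = 0.278740·4.8853 + -0.026846·27.1399 = 0.6331  (Xerox)
  w_6 = 0.278740·3.1991 + -0.026846·29.4113 = 0.1021  (Honeywell)
Σw_i=1.0000  μᵀw=0.1840
σ²=wᵀΣw=λ₁·μ_p+λ₂ = 0.278740·0.184 + -0.026846 = 0.024442 ≈ 0.0244


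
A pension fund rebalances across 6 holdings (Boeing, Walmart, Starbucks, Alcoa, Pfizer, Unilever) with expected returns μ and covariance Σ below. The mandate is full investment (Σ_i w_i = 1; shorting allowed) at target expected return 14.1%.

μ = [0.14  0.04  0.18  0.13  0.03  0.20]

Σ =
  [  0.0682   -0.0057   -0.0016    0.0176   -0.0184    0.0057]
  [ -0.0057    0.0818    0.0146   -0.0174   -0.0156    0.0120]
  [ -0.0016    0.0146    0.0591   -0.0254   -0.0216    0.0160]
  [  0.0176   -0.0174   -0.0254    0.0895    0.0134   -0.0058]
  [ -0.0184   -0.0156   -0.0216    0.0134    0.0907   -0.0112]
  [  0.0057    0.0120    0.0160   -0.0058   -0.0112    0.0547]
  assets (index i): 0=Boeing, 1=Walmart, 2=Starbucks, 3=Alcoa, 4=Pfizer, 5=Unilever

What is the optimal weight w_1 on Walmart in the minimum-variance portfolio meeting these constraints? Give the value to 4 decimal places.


u=Σ⁻¹μ = [1.8259  0.3011  3.7912  2.1606  1.6906  2.8663]
v=Σ⁻¹𝟙 = [17.6001  14.6754  25.1966  15.1473  22.3699  12.0443]
a=μᵀu=1.854928  b=𝟙ᵀu=12.635539  c=𝟙ᵀv=107.033692  D=ac−b²=38.882917
λ₁=(c·0.141−b)/D = (107.033692·0.141−12.635539)/38.882917 = 0.063169
λ₂=(a−b·0.141)/D = (1.854928−12.635539·0.141)/38.882917 = 0.001886
w* = 0.063169·u + 0.001886·v:
  w_0 = 0.063169·1.8259 + 0.001886·17.6001 = 0.1485  (Boeing)
  w_1 = 0.063169·0.3011 + 0.001886·14.6754 = 0.0467  (Walmart)
  w_2 = 0.063169·3.7912 + 0.001886·25.1966 = 0.2870  (Starbucks)
  w_3 = 0.063169·2.1606 + 0.001886·15.1473 = 0.1650  (Alcoa)
  w_4 = 0.063169·1.6906 + 0.001886·22.3699 = 0.1490  (Pfizer)
  w_5 = 0.063169·2.8663 + 0.001886·12.0443 = 0.2038  (Unilever)
Σw_i=1.0000  μᵀw=0.1410
σ²=wᵀΣw=λ₁·μ_p+λ₂ = 0.063169·0.141 + 0.001886 = 0.010792 ≈ 0.0108

0.0467


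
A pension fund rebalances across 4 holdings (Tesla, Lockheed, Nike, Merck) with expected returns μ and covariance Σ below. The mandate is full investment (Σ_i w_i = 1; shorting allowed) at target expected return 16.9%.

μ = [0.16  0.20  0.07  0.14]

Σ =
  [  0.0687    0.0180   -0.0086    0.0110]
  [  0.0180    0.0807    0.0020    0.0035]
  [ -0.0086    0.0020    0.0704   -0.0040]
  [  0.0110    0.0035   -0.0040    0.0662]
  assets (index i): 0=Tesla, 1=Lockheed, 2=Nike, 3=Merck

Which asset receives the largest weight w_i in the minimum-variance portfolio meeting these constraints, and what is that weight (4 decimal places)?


Lockheed (0.4371)

u=Σ⁻¹μ = [1.6725  1.9961  1.2446  1.8066]
v=Σ⁻¹𝟙 = [12.1283  8.6943  16.2125  13.6104]
a=μᵀu=1.006855  b=𝟙ᵀu=6.719716  c=𝟙ᵀv=50.645455  D=ac−b²=5.838031
λ₁=(c·0.169−b)/D = (50.645455·0.169−6.719716)/5.838031 = 0.315066
λ₂=(a−b·0.169)/D = (1.006855−6.719716·0.169)/5.838031 = -0.022058
w* = 0.315066·u + -0.022058·v:
  w_0 = 0.315066·1.6725 + -0.022058·12.1283 = 0.2594  (Tesla)
  w_1 = 0.315066·1.9961 + -0.022058·8.6943 = 0.4371  (Lockheed)
  w_2 = 0.315066·1.2446 + -0.022058·16.2125 = 0.0345  (Nike)
  w_3 = 0.315066·1.8066 + -0.022058·13.6104 = 0.2690  (Merck)
Σw_i=1.0000  μᵀw=0.1690
σ²=wᵀΣw=λ₁·μ_p+λ₂ = 0.315066·0.169 + -0.022058 = 0.031188 ≈ 0.0312


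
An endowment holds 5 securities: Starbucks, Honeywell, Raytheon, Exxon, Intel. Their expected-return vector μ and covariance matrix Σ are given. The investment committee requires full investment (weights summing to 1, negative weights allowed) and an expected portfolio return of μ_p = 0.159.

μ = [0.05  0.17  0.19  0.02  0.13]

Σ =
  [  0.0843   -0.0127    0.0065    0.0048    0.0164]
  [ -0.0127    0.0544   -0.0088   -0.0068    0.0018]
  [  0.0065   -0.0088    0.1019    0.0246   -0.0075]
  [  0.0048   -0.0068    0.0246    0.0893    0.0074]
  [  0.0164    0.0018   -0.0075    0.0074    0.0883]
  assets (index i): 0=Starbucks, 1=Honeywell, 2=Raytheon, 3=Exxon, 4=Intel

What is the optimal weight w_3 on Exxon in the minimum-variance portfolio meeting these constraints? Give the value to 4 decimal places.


x=Σ⁻¹μ = [0.6790  3.5704  2.3124  -0.3016  1.4950]
y=Σ⁻¹𝟙 = [12.5167  23.6853  9.5197  8.9962  8.5721]
a=μᵀx=1.268612  b=𝟙ᵀx=7.755377  c=𝟙ᵀy=63.290045  D=ac−b²=20.144634
λ₁=(c·0.159−b)/D = (63.290045·0.159−7.755377)/20.144634 = 0.114559
λ₂=(a−b·0.159)/D = (1.268612−7.755377·0.159)/20.144634 = 0.001763
w* = 0.114559·x + 0.001763·y:
  w_0 = 0.114559·0.6790 + 0.001763·12.5167 = 0.0999  (Starbucks)
  w_1 = 0.114559·3.5704 + 0.001763·23.6853 = 0.4508  (Honeywell)
  w_2 = 0.114559·2.3124 + 0.001763·9.5197 = 0.2817  (Raytheon)
  w_3 = 0.114559·-0.3016 + 0.001763·8.9962 = -0.0187  (Exxon)
  w_4 = 0.114559·1.4950 + 0.001763·8.5721 = 0.1864  (Intel)
Σw_i=1.0000  μᵀw=0.1590
σ²=wᵀΣw=λ₁·μ_p+λ₂ = 0.114559·0.159 + 0.001763 = 0.019977 ≈ 0.0200

-0.0187


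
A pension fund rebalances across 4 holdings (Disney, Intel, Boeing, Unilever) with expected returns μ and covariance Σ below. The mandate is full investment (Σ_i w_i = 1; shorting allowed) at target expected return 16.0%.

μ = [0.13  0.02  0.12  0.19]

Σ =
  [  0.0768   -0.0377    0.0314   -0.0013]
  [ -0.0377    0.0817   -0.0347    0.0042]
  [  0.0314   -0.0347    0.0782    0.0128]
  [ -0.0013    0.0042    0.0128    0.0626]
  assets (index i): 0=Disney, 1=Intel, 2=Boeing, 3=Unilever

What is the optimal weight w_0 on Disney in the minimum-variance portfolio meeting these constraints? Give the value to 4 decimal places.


u=Σ⁻¹μ = [2.0872  1.4352  0.8744  2.8034]
v=Σ⁻¹𝟙 = [20.6461  27.4567  14.7928  11.5363]
a=μᵀu=0.937612  b=𝟙ᵀu=7.200168  c=𝟙ᵀv=74.431992  D=ac−b²=17.945877
λ₁=(c·0.160−b)/D = (74.431992·0.160−7.200168)/17.945877 = 0.262397
λ₂=(a−b·0.160)/D = (0.937612−7.200168·0.160)/17.945877 = -0.011948
w* = 0.262397·u + -0.011948·v:
  w_0 = 0.262397·2.0872 + -0.011948·20.6461 = 0.3010  (Disney)
  w_1 = 0.262397·1.4352 + -0.011948·27.4567 = 0.0485  (Intel)
  w_2 = 0.262397·0.8744 + -0.011948·14.7928 = 0.0527  (Boeing)
  w_3 = 0.262397·2.8034 + -0.011948·11.5363 = 0.5978  (Unilever)
Σw_i=1.0000  μᵀw=0.1600
σ²=wᵀΣw=λ₁·μ_p+λ₂ = 0.262397·0.160 + -0.011948 = 0.030036 ≈ 0.0300

0.3010


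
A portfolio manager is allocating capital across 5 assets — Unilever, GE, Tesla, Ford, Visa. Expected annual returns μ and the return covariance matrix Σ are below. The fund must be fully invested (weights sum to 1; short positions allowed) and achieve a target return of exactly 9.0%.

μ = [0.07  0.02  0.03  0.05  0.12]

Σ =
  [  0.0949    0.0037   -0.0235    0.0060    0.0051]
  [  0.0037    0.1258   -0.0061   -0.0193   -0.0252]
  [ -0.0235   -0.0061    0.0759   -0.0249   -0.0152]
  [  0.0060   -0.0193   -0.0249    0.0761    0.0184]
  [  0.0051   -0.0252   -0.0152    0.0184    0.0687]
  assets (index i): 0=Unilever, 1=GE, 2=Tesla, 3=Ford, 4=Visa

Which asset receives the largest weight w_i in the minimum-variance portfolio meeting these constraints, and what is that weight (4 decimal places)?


p=Σ⁻¹μ = [0.8948  0.7226  1.3798  0.7239  2.0568]
q=Σ⁻¹𝟙 = [14.9268  16.2879  30.0900  20.9937  20.4572]
a=μᵀp=0.401490  b=𝟙ᵀp=5.777891  c=𝟙ᵀq=102.755726  D=ac−b²=7.871319
λ₁=(c·0.090−b)/D = (102.755726·0.090−5.777891)/7.871319 = 0.440857
λ₂=(a−b·0.090)/D = (0.401490−5.777891·0.090)/7.871319 = -0.015057
w* = 0.440857·p + -0.015057·q:
  w_0 = 0.440857·0.8948 + -0.015057·14.9268 = 0.1697  (Unilever)
  w_1 = 0.440857·0.7226 + -0.015057·16.2879 = 0.0733  (GE)
  w_2 = 0.440857·1.3798 + -0.015057·30.0900 = 0.1552  (Tesla)
  w_3 = 0.440857·0.7239 + -0.015057·20.9937 = 0.0030  (Ford)
  w_4 = 0.440857·2.0568 + -0.015057·20.4572 = 0.5987  (Visa)
Σw_i=1.0000  μᵀw=0.0900
σ²=wᵀΣw=λ₁·μ_p+λ₂ = 0.440857·0.090 + -0.015057 = 0.024620 ≈ 0.0246

Visa (0.5987)


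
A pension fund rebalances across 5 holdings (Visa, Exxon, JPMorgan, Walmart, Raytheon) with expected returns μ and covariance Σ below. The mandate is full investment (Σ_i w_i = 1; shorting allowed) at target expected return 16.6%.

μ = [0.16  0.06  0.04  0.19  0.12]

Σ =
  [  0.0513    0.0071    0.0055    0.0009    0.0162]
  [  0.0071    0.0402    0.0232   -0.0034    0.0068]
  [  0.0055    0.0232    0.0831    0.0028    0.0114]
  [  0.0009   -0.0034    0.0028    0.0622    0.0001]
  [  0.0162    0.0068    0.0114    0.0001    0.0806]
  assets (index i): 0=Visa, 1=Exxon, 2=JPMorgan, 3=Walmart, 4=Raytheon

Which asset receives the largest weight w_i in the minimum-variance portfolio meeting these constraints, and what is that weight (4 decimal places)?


Walmart (0.4525)

u=Σ⁻¹μ = [2.6349  1.3026  -0.2826  3.0990  0.8855]
v=Σ⁻¹𝟙 = [13.6289  20.4189  3.8523  16.8108  7.3792]
a=μᵀu=1.183513  b=𝟙ᵀu=7.639421  c=𝟙ᵀv=62.090202  D=ac−b²=15.123828
λ₁=(c·0.166−b)/D = (62.090202·0.166−7.639421)/15.123828 = 0.176381
λ₂=(a−b·0.166)/D = (1.183513−7.639421·0.166)/15.123828 = -0.005596
w* = 0.176381·u + -0.005596·v:
  w_0 = 0.176381·2.6349 + -0.005596·13.6289 = 0.3885  (Visa)
  w_1 = 0.176381·1.3026 + -0.005596·20.4189 = 0.1155  (Exxon)
  w_2 = 0.176381·-0.2826 + -0.005596·3.8523 = -0.0714  (JPMorgan)
  w_3 = 0.176381·3.0990 + -0.005596·16.8108 = 0.4525  (Walmart)
  w_4 = 0.176381·0.8855 + -0.005596·7.3792 = 0.1149  (Raytheon)
Σw_i=1.0000  μᵀw=0.1660
σ²=wᵀΣw=λ₁·μ_p+λ₂ = 0.176381·0.166 + -0.005596 = 0.023683 ≈ 0.0237


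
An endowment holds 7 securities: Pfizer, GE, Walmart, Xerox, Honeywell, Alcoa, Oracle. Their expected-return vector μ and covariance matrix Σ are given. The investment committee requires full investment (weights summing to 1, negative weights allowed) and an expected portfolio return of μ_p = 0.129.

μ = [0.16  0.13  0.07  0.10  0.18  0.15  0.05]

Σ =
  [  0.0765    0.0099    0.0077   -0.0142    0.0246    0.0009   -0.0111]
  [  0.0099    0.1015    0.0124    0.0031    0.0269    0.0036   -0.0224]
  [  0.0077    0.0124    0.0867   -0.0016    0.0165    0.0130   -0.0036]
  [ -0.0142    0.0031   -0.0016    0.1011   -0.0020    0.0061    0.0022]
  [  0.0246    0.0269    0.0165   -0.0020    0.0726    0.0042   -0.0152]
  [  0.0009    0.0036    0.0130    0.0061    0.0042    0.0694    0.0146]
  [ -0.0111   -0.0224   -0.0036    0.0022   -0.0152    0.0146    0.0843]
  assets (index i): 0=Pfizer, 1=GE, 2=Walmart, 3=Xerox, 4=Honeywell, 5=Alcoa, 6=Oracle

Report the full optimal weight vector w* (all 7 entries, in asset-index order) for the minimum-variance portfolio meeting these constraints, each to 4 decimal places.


0.2053  0.1043  0.0380  0.1436  0.1768  0.1714  0.1605

p=Σ⁻¹μ = [1.7686  0.7787  0.0210  1.1250  1.7361  1.6740  1.0275]
q=Σ⁻¹𝟙 = [12.9876  8.5497  7.4084  10.9159  7.7198  7.6281  15.9467]
a=μᵀp=1.113133  b=𝟙ᵀp=8.130788  c=𝟙ᵀq=71.156308  D=ac−b²=13.096747
λ₁=(c·0.129−b)/D = (71.156308·0.129−8.130788)/13.096747 = 0.080049
λ₂=(a−b·0.129)/D = (1.113133−8.130788·0.129)/13.096747 = 0.004907
w* = 0.080049·p + 0.004907·q:
  w_0 = 0.080049·1.7686 + 0.004907·12.9876 = 0.2053  (Pfizer)
  w_1 = 0.080049·0.7787 + 0.004907·8.5497 = 0.1043  (GE)
  w_2 = 0.080049·0.0210 + 0.004907·7.4084 = 0.0380  (Walmart)
  w_3 = 0.080049·1.1250 + 0.004907·10.9159 = 0.1436  (Xerox)
  w_4 = 0.080049·1.7361 + 0.004907·7.7198 = 0.1768  (Honeywell)
  w_5 = 0.080049·1.6740 + 0.004907·7.6281 = 0.1714  (Alcoa)
  w_6 = 0.080049·1.0275 + 0.004907·15.9467 = 0.1605  (Oracle)
Σw_i=1.0000  μᵀw=0.1290
σ²=wᵀΣw=λ₁·μ_p+λ₂ = 0.080049·0.129 + 0.004907 = 0.015233 ≈ 0.0152


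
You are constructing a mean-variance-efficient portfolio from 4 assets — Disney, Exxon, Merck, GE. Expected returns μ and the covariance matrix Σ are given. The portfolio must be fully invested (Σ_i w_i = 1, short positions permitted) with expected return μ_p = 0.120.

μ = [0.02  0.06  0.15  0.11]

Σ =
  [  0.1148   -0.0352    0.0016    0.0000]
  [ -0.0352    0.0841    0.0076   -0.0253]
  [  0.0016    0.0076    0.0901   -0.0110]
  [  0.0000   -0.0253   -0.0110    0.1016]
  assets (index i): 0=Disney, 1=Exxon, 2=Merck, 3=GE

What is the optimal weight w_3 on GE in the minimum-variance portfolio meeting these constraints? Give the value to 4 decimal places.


u=Σ⁻¹μ = [0.5352  1.2566  1.7427  1.5843]
v=Σ⁻¹𝟙 = [15.4079  22.3402  10.9665  16.5929]
a=μᵀu=0.521777  b=𝟙ᵀu=5.118771  c=𝟙ᵀv=65.307598  D=ac−b²=7.874202
λ₁=(c·0.120−b)/D = (65.307598·0.120−5.118771)/7.874202 = 0.345196
λ₂=(a−b·0.120)/D = (0.521777−5.118771·0.120)/7.874202 = -0.011744
w* = 0.345196·u + -0.011744·v:
  w_0 = 0.345196·0.5352 + -0.011744·15.4079 = 0.0038  (Disney)
  w_1 = 0.345196·1.2566 + -0.011744·22.3402 = 0.1714  (Exxon)
  w_2 = 0.345196·1.7427 + -0.011744·10.9665 = 0.4728  (Merck)
  w_3 = 0.345196·1.5843 + -0.011744·16.5929 = 0.3520  (GE)
Σw_i=1.0000  μᵀw=0.1200
σ²=wᵀΣw=λ₁·μ_p+λ₂ = 0.345196·0.120 + -0.011744 = 0.029679 ≈ 0.0297

0.3520


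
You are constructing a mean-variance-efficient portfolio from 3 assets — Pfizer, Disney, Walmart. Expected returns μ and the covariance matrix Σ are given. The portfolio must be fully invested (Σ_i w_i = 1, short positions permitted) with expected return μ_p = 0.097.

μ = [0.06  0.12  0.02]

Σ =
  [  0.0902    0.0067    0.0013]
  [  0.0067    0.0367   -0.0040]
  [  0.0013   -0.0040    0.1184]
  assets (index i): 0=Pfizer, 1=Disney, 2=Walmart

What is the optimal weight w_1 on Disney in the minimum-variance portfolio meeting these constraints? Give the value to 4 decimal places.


0.7085

x=Σ⁻¹μ = [0.4219  3.2225  0.2732]
y=Σ⁻¹𝟙 = [8.9761  26.6171  9.2466]
a=μᵀx=0.417477  b=𝟙ᵀx=3.917547  c=𝟙ᵀy=44.839797  D=ac−b²=3.372407
λ₁=(c·0.097−b)/D = (44.839797·0.097−3.917547)/3.372407 = 0.128073
λ₂=(a−b·0.097)/D = (0.417477−3.917547·0.097)/3.372407 = 0.011112
w* = 0.128073·x + 0.011112·y:
  w_0 = 0.128073·0.4219 + 0.011112·8.9761 = 0.1538  (Pfizer)
  w_1 = 0.128073·3.2225 + 0.011112·26.6171 = 0.7085  (Disney)
  w_2 = 0.128073·0.2732 + 0.011112·9.2466 = 0.1377  (Walmart)
Σw_i=1.0000  μᵀw=0.0970
σ²=wᵀΣw=λ₁·μ_p+λ₂ = 0.128073·0.097 + 0.011112 = 0.023535 ≈ 0.0235


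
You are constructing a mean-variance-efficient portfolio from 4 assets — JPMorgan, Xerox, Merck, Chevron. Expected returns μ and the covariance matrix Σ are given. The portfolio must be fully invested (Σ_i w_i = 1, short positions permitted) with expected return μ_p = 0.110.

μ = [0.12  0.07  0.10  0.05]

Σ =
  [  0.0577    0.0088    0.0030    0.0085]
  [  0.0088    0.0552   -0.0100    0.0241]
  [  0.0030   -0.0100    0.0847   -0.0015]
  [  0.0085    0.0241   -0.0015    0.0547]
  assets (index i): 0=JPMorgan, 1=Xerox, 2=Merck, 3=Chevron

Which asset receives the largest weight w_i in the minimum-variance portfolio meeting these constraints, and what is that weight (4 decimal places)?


x=Σ⁻¹μ = [1.8173  1.1324  1.2529  0.1671]
y=Σ⁻¹𝟙 = [12.9855  13.8337  13.1662  10.5298]
a=μᵀx=0.430989  b=𝟙ᵀx=4.369725  c=𝟙ᵀy=50.515171  D=ac−b²=2.676981
λ₁=(c·0.110−b)/D = (50.515171·0.110−4.369725)/2.676981 = 0.443389
λ₂=(a−b·0.110)/D = (0.430989−4.369725·0.110)/2.676981 = -0.018559
w* = 0.443389·x + -0.018559·y:
  w_0 = 0.443389·1.8173 + -0.018559·12.9855 = 0.5648  (JPMorgan)
  w_1 = 0.443389·1.1324 + -0.018559·13.8337 = 0.2454  (Xerox)
  w_2 = 0.443389·1.2529 + -0.018559·13.1662 = 0.3112  (Merck)
  w_3 = 0.443389·0.1671 + -0.018559·10.5298 = -0.1213  (Chevron)
Σw_i=1.0000  μᵀw=0.1100
σ²=wᵀΣw=λ₁·μ_p+λ₂ = 0.443389·0.110 + -0.018559 = 0.030214 ≈ 0.0302

JPMorgan (0.5648)
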